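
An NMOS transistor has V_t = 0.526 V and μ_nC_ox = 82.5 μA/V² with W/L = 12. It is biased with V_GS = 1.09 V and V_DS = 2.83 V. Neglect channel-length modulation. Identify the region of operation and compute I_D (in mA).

Saturation; I_D = 0.157 mA

k_n = μ_nC_ox · (W/L) = 0.99 mA/V².
V_ov = V_GS − V_t = 1.09 − 0.526 = 0.564 V.
Since V_DS = 2.83 V ≥ V_ov = 0.564 V, the device is in saturation.
I_D = ½ k_n V_ov² = 0.5 × 0.99 × 0.564² = 0.157 mA.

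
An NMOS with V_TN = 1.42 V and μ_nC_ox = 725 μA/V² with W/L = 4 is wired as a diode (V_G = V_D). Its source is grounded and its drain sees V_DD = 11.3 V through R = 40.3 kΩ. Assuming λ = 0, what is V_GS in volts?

V_GS = 1.82 V

With gate tied to drain, V_GS = V_DS ≥ V_GS − V_TN, so the device is in saturation.
k_n = μ_nC_ox · (W/L) = 2.9 mA/V².
KCL at the drain: ½ k_n (V_GS − V_TN)² = (V_DD − V_GS)/R.
Let x = V_GS − 1.42. Then 58.4 x² + x − 9.88 = 0, giving x = 0.403 V (positive root), so V_GS = 1.82 V.
I_D = (V_DD − V_GS)/R = (11.3 − 1.82) / 40.3 = 0.235 mA.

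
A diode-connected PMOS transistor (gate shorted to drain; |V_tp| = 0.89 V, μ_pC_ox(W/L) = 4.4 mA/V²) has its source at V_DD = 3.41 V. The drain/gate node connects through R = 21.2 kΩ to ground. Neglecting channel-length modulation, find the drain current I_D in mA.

I_D = 0.108 mA

With gate tied to drain, V_SG = V_SD ≥ V_SG − |V_tp|, so the device is in saturation.
KCL at the drain: ½ k_p (V_SG − |V_tp|)² = (V_DD − V_SG)/R.
Let x = V_SG − 0.89. Then 46.6 x² + x − 2.52 = 0, giving x = 0.222 V (positive root), so V_SG = 1.11 V.
I_D = (V_DD − V_SG)/R = (3.41 − 1.11) / 21.2 = 0.108 mA.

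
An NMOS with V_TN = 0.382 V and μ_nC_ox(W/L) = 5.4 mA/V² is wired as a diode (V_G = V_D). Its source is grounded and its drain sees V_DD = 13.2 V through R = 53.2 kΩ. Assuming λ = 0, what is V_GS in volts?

V_GS = 0.677 V

With gate tied to drain, V_GS = V_DS ≥ V_GS − V_TN, so the device is in saturation.
KCL at the drain: ½ k_n (V_GS − V_TN)² = (V_DD − V_GS)/R.
Let x = V_GS − 0.382. Then 144 x² + x − 12.82 = 0, giving x = 0.295 V (positive root), so V_GS = 0.677 V.
I_D = (V_DD − V_GS)/R = (13.2 − 0.677) / 53.2 = 0.235 mA.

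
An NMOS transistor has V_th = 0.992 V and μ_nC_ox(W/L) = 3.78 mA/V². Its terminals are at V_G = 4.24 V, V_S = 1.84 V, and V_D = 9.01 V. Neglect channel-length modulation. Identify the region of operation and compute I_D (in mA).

Saturation; I_D = 3.75 mA

V_GS = V_G − V_S = 4.24 − 1.84 = 2.4 V; V_DS = V_D − V_S = 9.01 − 1.84 = 7.17 V.
V_ov = V_GS − V_th = 2.4 − 0.992 = 1.41 V.
Since V_DS = 7.17 V ≥ V_ov = 1.41 V, the device is in saturation.
I_D = ½ k_n V_ov² = 0.5 × 3.78 × 1.41² = 3.75 mA.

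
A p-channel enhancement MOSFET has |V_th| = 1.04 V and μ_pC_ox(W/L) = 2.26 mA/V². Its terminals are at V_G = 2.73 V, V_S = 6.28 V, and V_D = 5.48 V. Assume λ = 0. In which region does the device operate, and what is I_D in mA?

Triode; I_D = 3.81 mA

V_SG = V_S − V_G = 6.28 − 2.73 = 3.55 V; V_SD = V_S − V_D = 6.28 − 5.48 = 0.8 V.
V_ov = V_SG − |V_th| = 3.55 − 1.04 = 2.51 V.
Since V_SD = 0.8 V < V_ov = 2.51 V, the device is in the triode region.
I_D = k_p [V_ov · V_SD − ½ V_SD²] = 2.26 × [2.51 × 0.8 − 0.5 × 0.8²] = 3.81 mA.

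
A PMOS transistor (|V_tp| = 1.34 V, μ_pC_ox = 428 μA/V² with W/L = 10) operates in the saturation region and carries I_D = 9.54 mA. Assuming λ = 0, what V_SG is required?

V_SG = 3.45 V

k_p = μ_pC_ox · (W/L) = 4.28 mA/V².
In saturation I_D = ½ k_p (V_SG − |V_tp|)², so V_SG − |V_tp| = √(2 I_D / k_p) = √(2 × 9.54 / 4.28) = 2.11 V.
V_SG = 1.34 + 2.11 = 3.45 V.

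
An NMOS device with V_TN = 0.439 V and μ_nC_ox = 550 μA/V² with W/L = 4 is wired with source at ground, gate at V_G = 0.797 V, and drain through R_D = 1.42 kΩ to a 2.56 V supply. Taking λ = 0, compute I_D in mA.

I_D = 0.141 mA

V_GS = V_G = 0.797 V, so V_ov = 0.797 − 0.439 = 0.358 V.
k_n = μ_nC_ox · (W/L) = 2.2 mA/V².
Assume saturation: I_D = ½ k_n V_ov² = 0.5 × 2.2 × 0.358² = 0.141 mA, giving V_DS = V_DD − I_D R_D = 2.56 − 0.141 × 1.42 = 2.36 V.
V_DS = 2.36 V ≥ V_ov = 0.358 V, confirming saturation.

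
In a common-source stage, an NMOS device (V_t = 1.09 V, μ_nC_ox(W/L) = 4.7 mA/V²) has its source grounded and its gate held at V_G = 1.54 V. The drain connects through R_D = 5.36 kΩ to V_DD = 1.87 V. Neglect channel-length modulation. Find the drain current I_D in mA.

I_D = 0.314 mA

V_GS = V_G = 1.54 V, so V_ov = 1.54 − 1.09 = 0.45 V.
Assume saturation: I_D = ½ k_n V_ov² = 0.5 × 4.7 × 0.45² = 0.476 mA, giving V_DS = V_DD − I_D R_D = 1.87 − 0.476 × 5.36 = -0.681 V.
But -0.681 V < V_ov = 0.45 V, so the device is actually in triode.
In triode I_D = k_n[V_ov V_DS − ½ V_DS²] and I_D = (V_DD − V_DS)/R_D. Equating: 12.6 V_DS² − 12.34 V_DS + 1.87 = 0, giving V_DS = 0.187 V (the root below V_ov).
I_D = (1.87 − 0.187) / 5.36 = 0.314 mA.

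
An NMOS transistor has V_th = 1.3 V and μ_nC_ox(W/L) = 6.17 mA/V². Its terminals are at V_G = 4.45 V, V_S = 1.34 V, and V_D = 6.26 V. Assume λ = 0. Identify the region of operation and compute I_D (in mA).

V_GS = V_G − V_S = 4.45 − 1.34 = 3.11 V; V_DS = V_D − V_S = 6.26 − 1.34 = 4.92 V.
V_ov = V_GS − V_th = 3.11 − 1.3 = 1.81 V.
Since V_DS = 4.92 V ≥ V_ov = 1.81 V, the device is in saturation.
I_D = ½ k_n V_ov² = 0.5 × 6.17 × 1.81² = 10.1 mA.

Saturation; I_D = 10.1 mA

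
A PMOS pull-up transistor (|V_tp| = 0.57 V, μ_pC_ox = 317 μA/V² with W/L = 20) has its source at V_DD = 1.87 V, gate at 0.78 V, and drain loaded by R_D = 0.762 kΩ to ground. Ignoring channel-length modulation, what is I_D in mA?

I_D = 0.857 mA

V_SG = V_DD − V_G = 1.87 − 0.78 = 1.09 V, so V_ov = 1.09 − 0.57 = 0.52 V.
k_p = μ_pC_ox · (W/L) = 6.34 mA/V².
Assume saturation: I_D = ½ k_p V_ov² = 0.5 × 6.34 × 0.52² = 0.857 mA, giving V_SD = V_DD − I_D R_D = 1.87 − 0.857 × 0.762 = 1.22 V.
V_SD = 1.22 V ≥ V_ov = 0.52 V, confirming saturation.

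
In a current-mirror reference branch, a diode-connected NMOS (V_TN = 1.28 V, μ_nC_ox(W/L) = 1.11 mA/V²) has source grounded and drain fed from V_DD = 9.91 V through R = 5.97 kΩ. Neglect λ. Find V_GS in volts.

V_GS = 2.75 V

With gate tied to drain, V_GS = V_DS ≥ V_GS − V_TN, so the device is in saturation.
KCL at the drain: ½ k_n (V_GS − V_TN)² = (V_DD − V_GS)/R.
Let x = V_GS − 1.28. Then 3.31 x² + x − 8.63 = 0, giving x = 1.47 V (positive root), so V_GS = 2.75 V.
I_D = (V_DD − V_GS)/R = (9.91 − 2.75) / 5.97 = 1.2 mA.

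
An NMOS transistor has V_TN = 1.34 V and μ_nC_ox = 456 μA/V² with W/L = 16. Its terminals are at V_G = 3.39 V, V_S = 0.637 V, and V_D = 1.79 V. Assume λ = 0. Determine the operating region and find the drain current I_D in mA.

V_GS = V_G − V_S = 3.39 − 0.637 = 2.75 V; V_DS = V_D − V_S = 1.79 − 0.637 = 1.15 V.
k_n = μ_nC_ox · (W/L) = 7.296 mA/V².
V_ov = V_GS − V_TN = 2.75 − 1.34 = 1.41 V.
Since V_DS = 1.15 V < V_ov = 1.41 V, the device is in the triode region.
I_D = k_n [V_ov · V_DS − ½ V_DS²] = 7.296 × [1.41 × 1.15 − 0.5 × 1.15²] = 7.04 mA.

Triode; I_D = 7.04 mA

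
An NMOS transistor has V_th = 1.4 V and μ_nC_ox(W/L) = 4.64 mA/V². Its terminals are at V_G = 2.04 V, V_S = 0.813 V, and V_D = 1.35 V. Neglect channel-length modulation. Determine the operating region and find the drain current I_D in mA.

Cutoff; I_D = 0 mA

V_GS = V_G − V_S = 2.04 − 0.813 = 1.23 V; V_DS = V_D − V_S = 1.35 − 0.813 = 0.537 V.
V_GS = 1.23 V < V_th = 1.4 V, so the transistor is in cutoff.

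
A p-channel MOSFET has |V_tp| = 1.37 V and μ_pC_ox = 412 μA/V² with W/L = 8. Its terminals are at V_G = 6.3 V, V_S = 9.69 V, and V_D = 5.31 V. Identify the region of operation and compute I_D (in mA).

V_SG = V_S − V_G = 9.69 − 6.3 = 3.39 V; V_SD = V_S − V_D = 9.69 − 5.31 = 4.38 V.
k_p = μ_pC_ox · (W/L) = 3.296 mA/V².
V_ov = V_SG − |V_tp| = 3.39 − 1.37 = 2.02 V.
Since V_SD = 4.38 V ≥ V_ov = 2.02 V, the device is in saturation.
I_D = ½ k_p V_ov² = 0.5 × 3.296 × 2.02² = 6.72 mA.

Saturation; I_D = 6.72 mA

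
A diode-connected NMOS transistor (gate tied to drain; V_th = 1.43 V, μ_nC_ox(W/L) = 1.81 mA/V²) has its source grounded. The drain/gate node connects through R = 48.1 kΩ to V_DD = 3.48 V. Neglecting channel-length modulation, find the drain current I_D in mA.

With gate tied to drain, V_GS = V_DS ≥ V_GS − V_th, so the device is in saturation.
KCL at the drain: ½ k_n (V_GS − V_th)² = (V_DD − V_GS)/R.
Let x = V_GS − 1.43. Then 43.5 x² + x − 2.05 = 0, giving x = 0.206 V (positive root), so V_GS = 1.64 V.
I_D = (V_DD − V_GS)/R = (3.48 − 1.64) / 48.1 = 0.0383 mA.

I_D = 0.0383 mA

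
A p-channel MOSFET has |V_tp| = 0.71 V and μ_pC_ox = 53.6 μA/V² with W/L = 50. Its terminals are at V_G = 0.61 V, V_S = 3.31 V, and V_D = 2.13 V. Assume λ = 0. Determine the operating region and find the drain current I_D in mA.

V_SG = V_S − V_G = 3.31 − 0.61 = 2.7 V; V_SD = V_S − V_D = 3.31 − 2.13 = 1.18 V.
k_p = μ_pC_ox · (W/L) = 2.68 mA/V².
V_ov = V_SG − |V_tp| = 2.7 − 0.71 = 1.99 V.
Since V_SD = 1.18 V < V_ov = 1.99 V, the device is in the triode region.
I_D = k_p [V_ov · V_SD − ½ V_SD²] = 2.68 × [1.99 × 1.18 − 0.5 × 1.18²] = 4.43 mA.

Triode; I_D = 4.43 mA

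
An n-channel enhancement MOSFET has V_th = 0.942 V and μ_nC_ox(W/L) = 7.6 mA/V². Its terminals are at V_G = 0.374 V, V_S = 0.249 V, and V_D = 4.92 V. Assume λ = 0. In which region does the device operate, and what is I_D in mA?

V_GS = V_G − V_S = 0.374 − 0.249 = 0.125 V; V_DS = V_D − V_S = 4.92 − 0.249 = 4.67 V.
V_GS = 0.125 V < V_th = 0.942 V, so the transistor is in cutoff.

Cutoff; I_D = 0 mA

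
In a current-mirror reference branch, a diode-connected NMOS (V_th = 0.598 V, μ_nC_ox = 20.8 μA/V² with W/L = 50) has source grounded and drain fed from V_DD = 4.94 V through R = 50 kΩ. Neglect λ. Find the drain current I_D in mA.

I_D = 0.0790 mA

With gate tied to drain, V_GS = V_DS ≥ V_GS − V_th, so the device is in saturation.
k_n = μ_nC_ox · (W/L) = 1.04 mA/V².
KCL at the drain: ½ k_n (V_GS − V_th)² = (V_DD − V_GS)/R.
Let x = V_GS − 0.598. Then 26 x² + x − 4.342 = 0, giving x = 0.39 V (positive root), so V_GS = 0.988 V.
I_D = (V_DD − V_GS)/R = (4.94 − 0.988) / 50 = 0.079 mA.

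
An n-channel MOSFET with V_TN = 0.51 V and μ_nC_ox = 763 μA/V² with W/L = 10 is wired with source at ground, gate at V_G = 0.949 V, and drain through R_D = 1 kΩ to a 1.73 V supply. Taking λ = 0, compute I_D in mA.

I_D = 0.735 mA

V_GS = V_G = 0.949 V, so V_ov = 0.949 − 0.51 = 0.439 V.
k_n = μ_nC_ox · (W/L) = 7.63 mA/V².
Assume saturation: I_D = ½ k_n V_ov² = 0.5 × 7.63 × 0.439² = 0.735 mA, giving V_DS = V_DD − I_D R_D = 1.73 − 0.735 × 1 = 0.995 V.
V_DS = 0.995 V ≥ V_ov = 0.439 V, confirming saturation.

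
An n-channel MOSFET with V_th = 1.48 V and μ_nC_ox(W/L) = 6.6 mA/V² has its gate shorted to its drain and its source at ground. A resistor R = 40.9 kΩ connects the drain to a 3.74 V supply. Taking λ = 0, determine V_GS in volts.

V_GS = 1.61 V

With gate tied to drain, V_GS = V_DS ≥ V_GS − V_th, so the device is in saturation.
KCL at the drain: ½ k_n (V_GS − V_th)² = (V_DD − V_GS)/R.
Let x = V_GS − 1.48. Then 135 x² + x − 2.26 = 0, giving x = 0.126 V (positive root), so V_GS = 1.61 V.
I_D = (V_DD − V_GS)/R = (3.74 − 1.61) / 40.9 = 0.0522 mA.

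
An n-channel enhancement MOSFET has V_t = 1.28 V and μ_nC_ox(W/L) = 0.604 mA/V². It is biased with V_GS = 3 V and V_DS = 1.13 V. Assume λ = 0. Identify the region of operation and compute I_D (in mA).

V_ov = V_GS − V_t = 3 − 1.28 = 1.72 V.
Since V_DS = 1.13 V < V_ov = 1.72 V, the device is in the triode region.
I_D = k_n [V_ov · V_DS − ½ V_DS²] = 0.604 × [1.72 × 1.13 − 0.5 × 1.13²] = 0.788 mA.

Triode; I_D = 0.788 mA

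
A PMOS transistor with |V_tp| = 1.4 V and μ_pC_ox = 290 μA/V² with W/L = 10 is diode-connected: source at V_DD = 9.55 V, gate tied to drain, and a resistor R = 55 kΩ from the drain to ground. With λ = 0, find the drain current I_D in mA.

With gate tied to drain, V_SG = V_SD ≥ V_SG − |V_tp|, so the device is in saturation.
k_p = μ_pC_ox · (W/L) = 2.9 mA/V².
KCL at the drain: ½ k_p (V_SG − |V_tp|)² = (V_DD − V_SG)/R.
Let x = V_SG − 1.4. Then 79.8 x² + x − 8.15 = 0, giving x = 0.313 V (positive root), so V_SG = 1.71 V.
I_D = (V_DD − V_SG)/R = (9.55 − 1.71) / 55 = 0.142 mA.

I_D = 0.142 mA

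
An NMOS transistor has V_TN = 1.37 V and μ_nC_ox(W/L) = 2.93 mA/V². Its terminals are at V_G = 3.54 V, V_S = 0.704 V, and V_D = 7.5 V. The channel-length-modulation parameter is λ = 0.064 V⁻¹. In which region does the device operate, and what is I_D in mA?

V_GS = V_G − V_S = 3.54 − 0.704 = 2.84 V; V_DS = V_D − V_S = 7.5 − 0.704 = 6.8 V.
V_ov = V_GS − V_TN = 2.84 − 1.37 = 1.47 V.
Since V_DS = 6.8 V ≥ V_ov = 1.47 V, the device is in saturation.
I_D = ½ k_n V_ov² (1 + λ V_DS) = 0.5 × 2.93 × 1.47² × (1 + 0.064 × 6.8) = 4.52 mA.

Saturation; I_D = 4.52 mA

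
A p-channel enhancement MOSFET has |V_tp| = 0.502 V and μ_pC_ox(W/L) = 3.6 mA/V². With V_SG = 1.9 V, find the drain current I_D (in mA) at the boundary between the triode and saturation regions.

I_D = 3.52 mA

At the boundary V_SD = V_ov = V_SG − |V_tp| = 1.9 − 0.502 = 1.4 V.
I_D = ½ k_p V_ov² = 0.5 × 3.6 × 1.4² = 3.52 mA.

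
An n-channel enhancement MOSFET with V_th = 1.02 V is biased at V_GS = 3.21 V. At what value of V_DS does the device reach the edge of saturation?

The boundary between triode and saturation is V_DS = V_GS − V_th = V_ov.
V_ov = 3.21 − 1.02 = 2.19 V.

V_DS,sat = 2.19 V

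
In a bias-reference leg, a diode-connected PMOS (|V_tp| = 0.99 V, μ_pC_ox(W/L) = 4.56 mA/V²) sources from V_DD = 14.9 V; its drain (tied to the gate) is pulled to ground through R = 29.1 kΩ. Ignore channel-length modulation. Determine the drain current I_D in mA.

I_D = 0.463 mA

With gate tied to drain, V_SG = V_SD ≥ V_SG − |V_tp|, so the device is in saturation.
KCL at the drain: ½ k_p (V_SG − |V_tp|)² = (V_DD − V_SG)/R.
Let x = V_SG − 0.99. Then 66.3 x² + x − 13.91 = 0, giving x = 0.45 V (positive root), so V_SG = 1.44 V.
I_D = (V_DD − V_SG)/R = (14.9 − 1.44) / 29.1 = 0.463 mA.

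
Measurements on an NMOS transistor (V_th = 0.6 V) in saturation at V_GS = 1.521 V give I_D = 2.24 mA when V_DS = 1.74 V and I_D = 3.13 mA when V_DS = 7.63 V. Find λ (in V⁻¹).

With V_GS fixed, I_D ∝ (1 + λ V_DS) in saturation, so I_D2/I_D1 = (1 + λ V_DS2)/(1 + λ V_DS1).
3.13/2.24 = 1.397 = (1 + 7.63 λ)/(1 + 1.74 λ).
Solving: λ (I_D1 V_DS2 − I_D2 V_DS1) = I_D2 − I_D1, so λ = (3.13 − 2.24) / (2.24 × 7.63 − 3.13 × 1.74) = 0.89 / 11.6 = 0.0764 V⁻¹.

λ = 0.0764 V⁻¹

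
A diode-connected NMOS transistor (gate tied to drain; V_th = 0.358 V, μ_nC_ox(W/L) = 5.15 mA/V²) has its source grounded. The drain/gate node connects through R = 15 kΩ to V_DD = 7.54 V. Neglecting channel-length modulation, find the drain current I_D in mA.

I_D = 0.451 mA

With gate tied to drain, V_GS = V_DS ≥ V_GS − V_th, so the device is in saturation.
KCL at the drain: ½ k_n (V_GS − V_th)² = (V_DD − V_GS)/R.
Let x = V_GS − 0.358. Then 38.6 x² + x − 7.182 = 0, giving x = 0.418 V (positive root), so V_GS = 0.776 V.
I_D = (V_DD − V_GS)/R = (7.54 − 0.776) / 15 = 0.451 mA.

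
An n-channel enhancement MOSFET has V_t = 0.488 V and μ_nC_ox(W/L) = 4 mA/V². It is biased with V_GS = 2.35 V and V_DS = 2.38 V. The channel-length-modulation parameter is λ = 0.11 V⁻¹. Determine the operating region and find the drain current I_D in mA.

V_ov = V_GS − V_t = 2.35 − 0.488 = 1.86 V.
Since V_DS = 2.38 V ≥ V_ov = 1.86 V, the device is in saturation.
I_D = ½ k_n V_ov² (1 + λ V_DS) = 0.5 × 4 × 1.86² × (1 + 0.11 × 2.38) = 8.75 mA.

Saturation; I_D = 8.75 mA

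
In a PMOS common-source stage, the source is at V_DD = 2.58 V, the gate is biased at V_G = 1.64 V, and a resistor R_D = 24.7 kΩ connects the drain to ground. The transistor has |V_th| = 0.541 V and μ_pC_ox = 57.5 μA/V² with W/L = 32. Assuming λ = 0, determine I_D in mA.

I_D = 0.0976 mA

V_SG = V_DD − V_G = 2.58 − 1.64 = 0.94 V, so V_ov = 0.94 − 0.541 = 0.399 V.
k_p = μ_pC_ox · (W/L) = 1.84 mA/V².
Assume saturation: I_D = ½ k_p V_ov² = 0.5 × 1.84 × 0.399² = 0.146 mA, giving V_SD = V_DD − I_D R_D = 2.58 − 0.146 × 24.7 = -1.04 V.
But -1.04 V < V_ov = 0.399 V, so the device is actually in triode.
In triode I_D = k_p[V_ov V_SD − ½ V_SD²] and I_D = (V_DD − V_SD)/R_D. Equating: 22.7 V_SD² − 19.13 V_SD + 2.58 = 0, giving V_SD = 0.169 V (the root below V_ov).
I_D = (2.58 − 0.169) / 24.7 = 0.0976 mA.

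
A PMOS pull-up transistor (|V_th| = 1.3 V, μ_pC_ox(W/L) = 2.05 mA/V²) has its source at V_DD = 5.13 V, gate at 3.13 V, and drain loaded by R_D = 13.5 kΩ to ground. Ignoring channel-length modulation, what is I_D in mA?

I_D = 0.356 mA

V_SG = V_DD − V_G = 5.13 − 3.13 = 2 V, so V_ov = 2 − 1.3 = 0.7 V.
Assume saturation: I_D = ½ k_p V_ov² = 0.5 × 2.05 × 0.7² = 0.502 mA, giving V_SD = V_DD − I_D R_D = 5.13 − 0.502 × 13.5 = -1.65 V.
But -1.65 V < V_ov = 0.7 V, so the device is actually in triode.
In triode I_D = k_p[V_ov V_SD − ½ V_SD²] and I_D = (V_DD − V_SD)/R_D. Equating: 13.8 V_SD² − 20.37 V_SD + 5.13 = 0, giving V_SD = 0.322 V (the root below V_ov).
I_D = (5.13 − 0.322) / 13.5 = 0.356 mA.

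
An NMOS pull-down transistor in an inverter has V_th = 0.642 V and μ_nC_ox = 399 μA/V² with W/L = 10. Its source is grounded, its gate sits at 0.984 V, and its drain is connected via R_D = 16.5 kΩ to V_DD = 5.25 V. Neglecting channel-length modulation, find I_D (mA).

V_GS = V_G = 0.984 V, so V_ov = 0.984 − 0.642 = 0.342 V.
k_n = μ_nC_ox · (W/L) = 3.99 mA/V².
Assume saturation: I_D = ½ k_n V_ov² = 0.5 × 3.99 × 0.342² = 0.233 mA, giving V_DS = V_DD − I_D R_D = 5.25 − 0.233 × 16.5 = 1.4 V.
V_DS = 1.4 V ≥ V_ov = 0.342 V, confirming saturation.

I_D = 0.233 mA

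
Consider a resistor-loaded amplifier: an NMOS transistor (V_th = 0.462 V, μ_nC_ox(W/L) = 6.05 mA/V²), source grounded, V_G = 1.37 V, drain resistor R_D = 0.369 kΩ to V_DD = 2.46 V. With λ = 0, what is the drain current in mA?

I_D = 2.49 mA

V_GS = V_G = 1.37 V, so V_ov = 1.37 − 0.462 = 0.908 V.
Assume saturation: I_D = ½ k_n V_ov² = 0.5 × 6.05 × 0.908² = 2.49 mA, giving V_DS = V_DD − I_D R_D = 2.46 − 2.49 × 0.369 = 1.54 V.
V_DS = 1.54 V ≥ V_ov = 0.908 V, confirming saturation.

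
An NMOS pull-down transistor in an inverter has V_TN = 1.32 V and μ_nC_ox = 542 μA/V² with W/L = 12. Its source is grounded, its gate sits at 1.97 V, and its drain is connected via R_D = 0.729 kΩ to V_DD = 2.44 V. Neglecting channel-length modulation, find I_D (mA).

I_D = 1.37 mA

V_GS = V_G = 1.97 V, so V_ov = 1.97 − 1.32 = 0.65 V.
k_n = μ_nC_ox · (W/L) = 6.504 mA/V².
Assume saturation: I_D = ½ k_n V_ov² = 0.5 × 6.504 × 0.65² = 1.37 mA, giving V_DS = V_DD − I_D R_D = 2.44 − 1.37 × 0.729 = 1.44 V.
V_DS = 1.44 V ≥ V_ov = 0.65 V, confirming saturation.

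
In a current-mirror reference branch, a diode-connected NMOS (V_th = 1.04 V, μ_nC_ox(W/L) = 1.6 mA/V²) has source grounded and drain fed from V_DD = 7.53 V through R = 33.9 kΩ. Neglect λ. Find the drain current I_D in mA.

I_D = 0.178 mA

With gate tied to drain, V_GS = V_DS ≥ V_GS − V_th, so the device is in saturation.
KCL at the drain: ½ k_n (V_GS − V_th)² = (V_DD − V_GS)/R.
Let x = V_GS − 1.04. Then 27.1 x² + x − 6.49 = 0, giving x = 0.471 V (positive root), so V_GS = 1.51 V.
I_D = (V_DD − V_GS)/R = (7.53 − 1.51) / 33.9 = 0.178 mA.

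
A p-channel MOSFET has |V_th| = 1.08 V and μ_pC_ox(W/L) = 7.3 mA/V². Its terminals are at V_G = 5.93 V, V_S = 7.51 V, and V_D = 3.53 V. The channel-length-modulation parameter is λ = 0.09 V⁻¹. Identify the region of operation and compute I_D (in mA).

V_SG = V_S − V_G = 7.51 − 5.93 = 1.58 V; V_SD = V_S − V_D = 7.51 − 3.53 = 3.98 V.
V_ov = V_SG − |V_th| = 1.58 − 1.08 = 0.5 V.
Since V_SD = 3.98 V ≥ V_ov = 0.5 V, the device is in saturation.
I_D = ½ k_p V_ov² (1 + λ V_SD) = 0.5 × 7.3 × 0.5² × (1 + 0.09 × 3.98) = 1.24 mA.

Saturation; I_D = 1.24 mA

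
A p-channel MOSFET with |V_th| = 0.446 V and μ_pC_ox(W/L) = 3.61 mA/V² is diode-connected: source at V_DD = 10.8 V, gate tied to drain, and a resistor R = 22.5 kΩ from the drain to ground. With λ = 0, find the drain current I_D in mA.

With gate tied to drain, V_SG = V_SD ≥ V_SG − |V_th|, so the device is in saturation.
KCL at the drain: ½ k_p (V_SG − |V_th|)² = (V_DD − V_SG)/R.
Let x = V_SG − 0.446. Then 40.6 x² + x − 10.35 = 0, giving x = 0.493 V (positive root), so V_SG = 0.939 V.
I_D = (V_DD − V_SG)/R = (10.8 − 0.939) / 22.5 = 0.438 mA.

I_D = 0.438 mA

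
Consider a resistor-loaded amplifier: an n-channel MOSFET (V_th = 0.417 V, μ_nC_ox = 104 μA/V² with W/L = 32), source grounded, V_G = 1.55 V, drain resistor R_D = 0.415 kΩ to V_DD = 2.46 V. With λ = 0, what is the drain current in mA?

V_GS = V_G = 1.55 V, so V_ov = 1.55 − 0.417 = 1.13 V.
k_n = μ_nC_ox · (W/L) = 3.328 mA/V².
Assume saturation: I_D = ½ k_n V_ov² = 0.5 × 3.328 × 1.13² = 2.14 mA, giving V_DS = V_DD − I_D R_D = 2.46 − 2.14 × 0.415 = 1.57 V.
V_DS = 1.57 V ≥ V_ov = 1.13 V, confirming saturation.

I_D = 2.14 mA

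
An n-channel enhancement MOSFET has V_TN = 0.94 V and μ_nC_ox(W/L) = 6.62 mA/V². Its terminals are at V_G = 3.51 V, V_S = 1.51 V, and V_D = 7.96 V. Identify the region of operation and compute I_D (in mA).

Saturation; I_D = 3.72 mA

V_GS = V_G − V_S = 3.51 − 1.51 = 2 V; V_DS = V_D − V_S = 7.96 − 1.51 = 6.45 V.
V_ov = V_GS − V_TN = 2 − 0.94 = 1.06 V.
Since V_DS = 6.45 V ≥ V_ov = 1.06 V, the device is in saturation.
I_D = ½ k_n V_ov² = 0.5 × 6.62 × 1.06² = 3.72 mA.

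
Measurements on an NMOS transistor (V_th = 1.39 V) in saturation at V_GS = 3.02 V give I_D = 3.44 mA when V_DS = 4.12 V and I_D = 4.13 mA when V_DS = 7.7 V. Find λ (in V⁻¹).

λ = 0.0728 V⁻¹

With V_GS fixed, I_D ∝ (1 + λ V_DS) in saturation, so I_D2/I_D1 = (1 + λ V_DS2)/(1 + λ V_DS1).
4.13/3.44 = 1.201 = (1 + 7.7 λ)/(1 + 4.12 λ).
Solving: λ (I_D1 V_DS2 − I_D2 V_DS1) = I_D2 − I_D1, so λ = (4.13 − 3.44) / (3.44 × 7.7 − 4.13 × 4.12) = 0.69 / 9.47 = 0.0728 V⁻¹.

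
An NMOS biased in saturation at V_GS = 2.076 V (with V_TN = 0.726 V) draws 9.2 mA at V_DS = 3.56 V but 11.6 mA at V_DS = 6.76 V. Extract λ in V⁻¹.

With V_GS fixed, I_D ∝ (1 + λ V_DS) in saturation, so I_D2/I_D1 = (1 + λ V_DS2)/(1 + λ V_DS1).
11.6/9.2 = 1.261 = (1 + 6.76 λ)/(1 + 3.56 λ).
Solving: λ (I_D1 V_DS2 − I_D2 V_DS1) = I_D2 − I_D1, so λ = (11.6 − 9.2) / (9.2 × 6.76 − 11.6 × 3.56) = 2.4 / 20.9 = 0.115 V⁻¹.

λ = 0.115 V⁻¹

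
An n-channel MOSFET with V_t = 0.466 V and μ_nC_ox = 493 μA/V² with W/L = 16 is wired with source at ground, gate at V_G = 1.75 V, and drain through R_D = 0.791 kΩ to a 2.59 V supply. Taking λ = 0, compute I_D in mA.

V_GS = V_G = 1.75 V, so V_ov = 1.75 − 0.466 = 1.28 V.
k_n = μ_nC_ox · (W/L) = 7.888 mA/V².
Assume saturation: I_D = ½ k_n V_ov² = 0.5 × 7.888 × 1.28² = 6.5 mA, giving V_DS = V_DD − I_D R_D = 2.59 − 6.5 × 0.791 = -2.55 V.
But -2.55 V < V_ov = 1.28 V, so the device is actually in triode.
In triode I_D = k_n[V_ov V_DS − ½ V_DS²] and I_D = (V_DD − V_DS)/R_D. Equating: 3.12 V_DS² − 9.011 V_DS + 2.59 = 0, giving V_DS = 0.324 V (the root below V_ov).
I_D = (2.59 − 0.324) / 0.791 = 2.87 mA.

I_D = 2.87 mA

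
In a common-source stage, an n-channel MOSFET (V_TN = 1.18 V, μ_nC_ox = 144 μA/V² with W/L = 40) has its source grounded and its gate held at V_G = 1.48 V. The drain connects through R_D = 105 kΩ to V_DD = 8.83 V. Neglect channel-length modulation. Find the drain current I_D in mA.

I_D = 0.0836 mA

V_GS = V_G = 1.48 V, so V_ov = 1.48 − 1.18 = 0.3 V.
k_n = μ_nC_ox · (W/L) = 5.76 mA/V².
Assume saturation: I_D = ½ k_n V_ov² = 0.5 × 5.76 × 0.3² = 0.259 mA, giving V_DS = V_DD − I_D R_D = 8.83 − 0.259 × 105 = -18.4 V.
But -18.4 V < V_ov = 0.3 V, so the device is actually in triode.
In triode I_D = k_n[V_ov V_DS − ½ V_DS²] and I_D = (V_DD − V_DS)/R_D. Equating: 302 V_DS² − 182.4 V_DS + 8.83 = 0, giving V_DS = 0.0531 V (the root below V_ov).
I_D = (8.83 − 0.0531) / 105 = 0.0836 mA.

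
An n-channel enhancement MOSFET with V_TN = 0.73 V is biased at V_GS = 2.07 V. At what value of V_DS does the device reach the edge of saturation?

V_DS,sat = 1.34 V

The boundary between triode and saturation is V_DS = V_GS − V_TN = V_ov.
V_ov = 2.07 − 0.73 = 1.34 V.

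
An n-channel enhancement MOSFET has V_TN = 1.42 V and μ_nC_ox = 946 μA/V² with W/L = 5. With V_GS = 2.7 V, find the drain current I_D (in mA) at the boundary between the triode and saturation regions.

At the boundary V_DS = V_ov = V_GS − V_TN = 2.7 − 1.42 = 1.28 V.
k_n = μ_nC_ox · (W/L) = 4.73 mA/V².
I_D = ½ k_n V_ov² = 0.5 × 4.73 × 1.28² = 3.87 mA.

I_D = 3.87 mA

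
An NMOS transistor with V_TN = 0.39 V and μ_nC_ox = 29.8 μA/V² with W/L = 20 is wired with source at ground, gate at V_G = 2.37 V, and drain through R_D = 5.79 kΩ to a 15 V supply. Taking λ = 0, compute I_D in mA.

I_D = 1.17 mA

V_GS = V_G = 2.37 V, so V_ov = 2.37 − 0.39 = 1.98 V.
k_n = μ_nC_ox · (W/L) = 0.596 mA/V².
Assume saturation: I_D = ½ k_n V_ov² = 0.5 × 0.596 × 1.98² = 1.17 mA, giving V_DS = V_DD − I_D R_D = 15 − 1.17 × 5.79 = 8.24 V.
V_DS = 8.24 V ≥ V_ov = 1.98 V, confirming saturation.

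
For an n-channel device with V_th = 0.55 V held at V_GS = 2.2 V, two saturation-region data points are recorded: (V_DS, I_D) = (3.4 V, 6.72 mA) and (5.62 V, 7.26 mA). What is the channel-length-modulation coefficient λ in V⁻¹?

With V_GS fixed, I_D ∝ (1 + λ V_DS) in saturation, so I_D2/I_D1 = (1 + λ V_DS2)/(1 + λ V_DS1).
7.26/6.72 = 1.08 = (1 + 5.62 λ)/(1 + 3.4 λ).
Solving: λ (I_D1 V_DS2 − I_D2 V_DS1) = I_D2 − I_D1, so λ = (7.26 − 6.72) / (6.72 × 5.62 − 7.26 × 3.4) = 0.54 / 13.1 = 0.0413 V⁻¹.

λ = 0.0413 V⁻¹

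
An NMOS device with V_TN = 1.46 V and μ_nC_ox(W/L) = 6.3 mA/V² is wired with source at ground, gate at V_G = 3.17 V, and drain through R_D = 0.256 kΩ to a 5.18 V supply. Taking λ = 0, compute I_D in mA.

V_GS = V_G = 3.17 V, so V_ov = 3.17 − 1.46 = 1.71 V.
Assume saturation: I_D = ½ k_n V_ov² = 0.5 × 6.3 × 1.71² = 9.21 mA, giving V_DS = V_DD − I_D R_D = 5.18 − 9.21 × 0.256 = 2.82 V.
V_DS = 2.82 V ≥ V_ov = 1.71 V, confirming saturation.

I_D = 9.21 mA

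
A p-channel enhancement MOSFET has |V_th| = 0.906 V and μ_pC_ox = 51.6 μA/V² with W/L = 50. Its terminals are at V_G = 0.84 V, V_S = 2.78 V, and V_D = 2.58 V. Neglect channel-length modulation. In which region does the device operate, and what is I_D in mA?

Triode; I_D = 0.482 mA

V_SG = V_S − V_G = 2.78 − 0.84 = 1.94 V; V_SD = V_S − V_D = 2.78 − 2.58 = 0.2 V.
k_p = μ_pC_ox · (W/L) = 2.58 mA/V².
V_ov = V_SG − |V_th| = 1.94 − 0.906 = 1.03 V.
Since V_SD = 0.2 V < V_ov = 1.03 V, the device is in the triode region.
I_D = k_p [V_ov · V_SD − ½ V_SD²] = 2.58 × [1.03 × 0.2 − 0.5 × 0.2²] = 0.482 mA.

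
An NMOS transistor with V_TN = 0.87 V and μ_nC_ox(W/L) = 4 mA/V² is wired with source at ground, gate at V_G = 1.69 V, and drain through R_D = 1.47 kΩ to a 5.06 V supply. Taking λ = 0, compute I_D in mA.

I_D = 1.34 mA

V_GS = V_G = 1.69 V, so V_ov = 1.69 − 0.87 = 0.82 V.
Assume saturation: I_D = ½ k_n V_ov² = 0.5 × 4 × 0.82² = 1.34 mA, giving V_DS = V_DD − I_D R_D = 5.06 − 1.34 × 1.47 = 3.08 V.
V_DS = 3.08 V ≥ V_ov = 0.82 V, confirming saturation.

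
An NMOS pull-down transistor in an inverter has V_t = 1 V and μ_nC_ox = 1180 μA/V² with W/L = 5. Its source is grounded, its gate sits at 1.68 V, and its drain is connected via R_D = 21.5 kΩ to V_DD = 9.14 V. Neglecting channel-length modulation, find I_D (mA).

I_D = 0.420 mA

V_GS = V_G = 1.68 V, so V_ov = 1.68 − 1 = 0.68 V.
k_n = μ_nC_ox · (W/L) = 5.9 mA/V².
Assume saturation: I_D = ½ k_n V_ov² = 0.5 × 5.9 × 0.68² = 1.36 mA, giving V_DS = V_DD − I_D R_D = 9.14 − 1.36 × 21.5 = -20.2 V.
But -20.2 V < V_ov = 0.68 V, so the device is actually in triode.
In triode I_D = k_n[V_ov V_DS − ½ V_DS²] and I_D = (V_DD − V_DS)/R_D. Equating: 63.4 V_DS² − 87.26 V_DS + 9.14 = 0, giving V_DS = 0.114 V (the root below V_ov).
I_D = (9.14 − 0.114) / 21.5 = 0.42 mA.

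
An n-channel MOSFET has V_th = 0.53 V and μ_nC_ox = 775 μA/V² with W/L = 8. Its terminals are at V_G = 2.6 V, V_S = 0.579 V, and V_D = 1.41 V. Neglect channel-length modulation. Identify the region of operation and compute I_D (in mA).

Triode; I_D = 5.54 mA

V_GS = V_G − V_S = 2.6 − 0.579 = 2.02 V; V_DS = V_D − V_S = 1.41 − 0.579 = 0.831 V.
k_n = μ_nC_ox · (W/L) = 6.2 mA/V².
V_ov = V_GS − V_th = 2.02 − 0.53 = 1.49 V.
Since V_DS = 0.831 V < V_ov = 1.49 V, the device is in the triode region.
I_D = k_n [V_ov · V_DS − ½ V_DS²] = 6.2 × [1.49 × 0.831 − 0.5 × 0.831²] = 5.54 mA.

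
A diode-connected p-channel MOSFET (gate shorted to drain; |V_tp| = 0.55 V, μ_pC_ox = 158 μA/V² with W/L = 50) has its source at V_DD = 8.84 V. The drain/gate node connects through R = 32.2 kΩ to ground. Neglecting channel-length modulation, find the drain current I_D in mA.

With gate tied to drain, V_SG = V_SD ≥ V_SG − |V_tp|, so the device is in saturation.
k_p = μ_pC_ox · (W/L) = 7.9 mA/V².
KCL at the drain: ½ k_p (V_SG − |V_tp|)² = (V_DD − V_SG)/R.
Let x = V_SG − 0.55. Then 127 x² + x − 8.29 = 0, giving x = 0.251 V (positive root), so V_SG = 0.801 V.
I_D = (V_DD − V_SG)/R = (8.84 − 0.801) / 32.2 = 0.25 mA.

I_D = 0.250 mA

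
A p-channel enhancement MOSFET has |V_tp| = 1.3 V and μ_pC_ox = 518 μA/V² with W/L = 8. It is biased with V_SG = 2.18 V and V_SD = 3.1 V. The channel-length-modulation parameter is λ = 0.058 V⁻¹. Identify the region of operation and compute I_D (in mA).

k_p = μ_pC_ox · (W/L) = 4.144 mA/V².
V_ov = V_SG − |V_tp| = 2.18 − 1.3 = 0.88 V.
Since V_SD = 3.1 V ≥ V_ov = 0.88 V, the device is in saturation.
I_D = ½ k_p V_ov² (1 + λ V_SD) = 0.5 × 4.144 × 0.88² × (1 + 0.058 × 3.1) = 1.89 mA.

Saturation; I_D = 1.89 mA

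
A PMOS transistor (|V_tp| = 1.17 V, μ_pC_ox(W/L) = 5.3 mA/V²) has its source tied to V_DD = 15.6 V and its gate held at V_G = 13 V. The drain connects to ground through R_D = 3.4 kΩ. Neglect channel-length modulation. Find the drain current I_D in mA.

V_SG = V_DD − V_G = 15.6 − 13 = 2.6 V, so V_ov = 2.6 − 1.17 = 1.43 V.
Assume saturation: I_D = ½ k_p V_ov² = 0.5 × 5.3 × 1.43² = 5.42 mA, giving V_SD = V_DD − I_D R_D = 15.6 − 5.42 × 3.4 = -2.82 V.
But -2.82 V < V_ov = 1.43 V, so the device is actually in triode.
In triode I_D = k_p[V_ov V_SD − ½ V_SD²] and I_D = (V_DD − V_SD)/R_D. Equating: 9.01 V_SD² − 26.77 V_SD + 15.6 = 0, giving V_SD = 0.796 V (the root below V_ov).
I_D = (15.6 − 0.796) / 3.4 = 4.35 mA.

I_D = 4.35 mA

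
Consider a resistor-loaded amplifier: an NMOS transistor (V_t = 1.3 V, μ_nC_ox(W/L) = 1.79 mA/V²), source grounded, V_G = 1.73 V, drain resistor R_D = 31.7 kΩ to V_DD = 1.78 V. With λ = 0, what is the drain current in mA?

V_GS = V_G = 1.73 V, so V_ov = 1.73 − 1.3 = 0.43 V.
Assume saturation: I_D = ½ k_n V_ov² = 0.5 × 1.79 × 0.43² = 0.165 mA, giving V_DS = V_DD − I_D R_D = 1.78 − 0.165 × 31.7 = -3.47 V.
But -3.47 V < V_ov = 0.43 V, so the device is actually in triode.
In triode I_D = k_n[V_ov V_DS − ½ V_DS²] and I_D = (V_DD − V_DS)/R_D. Equating: 28.4 V_DS² − 25.4 V_DS + 1.78 = 0, giving V_DS = 0.0766 V (the root below V_ov).
I_D = (1.78 − 0.0766) / 31.7 = 0.0537 mA.

I_D = 0.0537 mA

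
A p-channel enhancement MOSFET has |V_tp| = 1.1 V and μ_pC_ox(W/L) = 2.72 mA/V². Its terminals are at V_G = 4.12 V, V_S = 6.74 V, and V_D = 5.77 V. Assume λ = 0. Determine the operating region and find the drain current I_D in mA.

V_SG = V_S − V_G = 6.74 − 4.12 = 2.62 V; V_SD = V_S − V_D = 6.74 − 5.77 = 0.97 V.
V_ov = V_SG − |V_tp| = 2.62 − 1.1 = 1.52 V.
Since V_SD = 0.97 V < V_ov = 1.52 V, the device is in the triode region.
I_D = k_p [V_ov · V_SD − ½ V_SD²] = 2.72 × [1.52 × 0.97 − 0.5 × 0.97²] = 2.73 mA.

Triode; I_D = 2.73 mA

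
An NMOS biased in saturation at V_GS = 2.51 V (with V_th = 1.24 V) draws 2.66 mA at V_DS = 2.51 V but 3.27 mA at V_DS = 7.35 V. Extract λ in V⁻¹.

With V_GS fixed, I_D ∝ (1 + λ V_DS) in saturation, so I_D2/I_D1 = (1 + λ V_DS2)/(1 + λ V_DS1).
3.27/2.66 = 1.229 = (1 + 7.35 λ)/(1 + 2.51 λ).
Solving: λ (I_D1 V_DS2 − I_D2 V_DS1) = I_D2 − I_D1, so λ = (3.27 − 2.66) / (2.66 × 7.35 − 3.27 × 2.51) = 0.61 / 11.3 = 0.0538 V⁻¹.

λ = 0.0538 V⁻¹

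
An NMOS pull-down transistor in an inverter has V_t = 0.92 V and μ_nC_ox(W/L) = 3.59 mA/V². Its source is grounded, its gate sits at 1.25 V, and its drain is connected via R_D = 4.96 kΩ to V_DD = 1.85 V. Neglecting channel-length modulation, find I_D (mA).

I_D = 0.195 mA

V_GS = V_G = 1.25 V, so V_ov = 1.25 − 0.92 = 0.33 V.
Assume saturation: I_D = ½ k_n V_ov² = 0.5 × 3.59 × 0.33² = 0.195 mA, giving V_DS = V_DD − I_D R_D = 1.85 − 0.195 × 4.96 = 0.88 V.
V_DS = 0.88 V ≥ V_ov = 0.33 V, confirming saturation.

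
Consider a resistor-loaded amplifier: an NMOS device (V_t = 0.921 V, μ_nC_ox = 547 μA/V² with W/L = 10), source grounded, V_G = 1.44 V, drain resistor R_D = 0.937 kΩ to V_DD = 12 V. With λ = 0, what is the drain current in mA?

V_GS = V_G = 1.44 V, so V_ov = 1.44 − 0.921 = 0.519 V.
k_n = μ_nC_ox · (W/L) = 5.47 mA/V².
Assume saturation: I_D = ½ k_n V_ov² = 0.5 × 5.47 × 0.519² = 0.737 mA, giving V_DS = V_DD − I_D R_D = 12 − 0.737 × 0.937 = 11.3 V.
V_DS = 11.3 V ≥ V_ov = 0.519 V, confirming saturation.

I_D = 0.737 mA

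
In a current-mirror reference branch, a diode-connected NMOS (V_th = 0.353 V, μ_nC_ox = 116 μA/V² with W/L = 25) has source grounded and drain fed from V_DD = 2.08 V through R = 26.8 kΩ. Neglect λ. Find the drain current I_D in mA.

With gate tied to drain, V_GS = V_DS ≥ V_GS − V_th, so the device is in saturation.
k_n = μ_nC_ox · (W/L) = 2.9 mA/V².
KCL at the drain: ½ k_n (V_GS − V_th)² = (V_DD − V_GS)/R.
Let x = V_GS − 0.353. Then 38.9 x² + x − 1.727 = 0, giving x = 0.198 V (positive root), so V_GS = 0.551 V.
I_D = (V_DD − V_GS)/R = (2.08 − 0.551) / 26.8 = 0.057 mA.

I_D = 0.0570 mA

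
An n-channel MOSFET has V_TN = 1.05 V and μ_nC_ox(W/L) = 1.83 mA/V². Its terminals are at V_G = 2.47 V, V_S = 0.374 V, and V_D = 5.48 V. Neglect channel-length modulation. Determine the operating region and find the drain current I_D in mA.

Saturation; I_D = 1.00 mA

V_GS = V_G − V_S = 2.47 − 0.374 = 2.1 V; V_DS = V_D − V_S = 5.48 − 0.374 = 5.11 V.
V_ov = V_GS − V_TN = 2.1 − 1.05 = 1.05 V.
Since V_DS = 5.11 V ≥ V_ov = 1.05 V, the device is in saturation.
I_D = ½ k_n V_ov² = 0.5 × 1.83 × 1.05² = 1 mA.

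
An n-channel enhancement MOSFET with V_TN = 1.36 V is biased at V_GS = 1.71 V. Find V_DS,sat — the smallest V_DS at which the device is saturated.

V_DS,sat = 0.350 V

The boundary between triode and saturation is V_DS = V_GS − V_TN = V_ov.
V_ov = 1.71 − 1.36 = 0.35 V.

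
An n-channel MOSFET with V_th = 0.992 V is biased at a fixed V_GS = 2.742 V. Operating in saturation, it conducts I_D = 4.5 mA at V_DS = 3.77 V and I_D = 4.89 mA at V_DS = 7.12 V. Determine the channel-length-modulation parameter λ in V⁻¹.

λ = 0.0287 V⁻¹

With V_GS fixed, I_D ∝ (1 + λ V_DS) in saturation, so I_D2/I_D1 = (1 + λ V_DS2)/(1 + λ V_DS1).
4.89/4.5 = 1.087 = (1 + 7.12 λ)/(1 + 3.77 λ).
Solving: λ (I_D1 V_DS2 − I_D2 V_DS1) = I_D2 − I_D1, so λ = (4.89 − 4.5) / (4.5 × 7.12 − 4.89 × 3.77) = 0.39 / 13.6 = 0.0287 V⁻¹.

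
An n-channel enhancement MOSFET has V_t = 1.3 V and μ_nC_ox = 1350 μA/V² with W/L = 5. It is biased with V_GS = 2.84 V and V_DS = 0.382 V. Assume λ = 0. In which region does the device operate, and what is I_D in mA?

k_n = μ_nC_ox · (W/L) = 6.75 mA/V².
V_ov = V_GS − V_t = 2.84 − 1.3 = 1.54 V.
Since V_DS = 0.382 V < V_ov = 1.54 V, the device is in the triode region.
I_D = k_n [V_ov · V_DS − ½ V_DS²] = 6.75 × [1.54 × 0.382 − 0.5 × 0.382²] = 3.48 mA.

Triode; I_D = 3.48 mA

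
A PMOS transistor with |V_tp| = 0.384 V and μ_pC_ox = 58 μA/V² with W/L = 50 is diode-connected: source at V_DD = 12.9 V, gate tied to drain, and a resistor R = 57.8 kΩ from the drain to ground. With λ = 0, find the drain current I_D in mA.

I_D = 0.210 mA

With gate tied to drain, V_SG = V_SD ≥ V_SG − |V_tp|, so the device is in saturation.
k_p = μ_pC_ox · (W/L) = 2.9 mA/V².
KCL at the drain: ½ k_p (V_SG − |V_tp|)² = (V_DD − V_SG)/R.
Let x = V_SG − 0.384. Then 83.8 x² + x − 12.52 = 0, giving x = 0.381 V (positive root), so V_SG = 0.765 V.
I_D = (V_DD − V_SG)/R = (12.9 − 0.765) / 57.8 = 0.21 mA.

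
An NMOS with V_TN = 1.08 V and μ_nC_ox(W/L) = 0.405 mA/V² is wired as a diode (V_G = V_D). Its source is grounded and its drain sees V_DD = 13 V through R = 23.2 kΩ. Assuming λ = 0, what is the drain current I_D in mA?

With gate tied to drain, V_GS = V_DS ≥ V_GS − V_TN, so the device is in saturation.
KCL at the drain: ½ k_n (V_GS − V_TN)² = (V_DD − V_GS)/R.
Let x = V_GS − 1.08. Then 4.7 x² + x − 11.92 = 0, giving x = 1.49 V (positive root), so V_GS = 2.57 V.
I_D = (V_DD − V_GS)/R = (13 − 2.57) / 23.2 = 0.45 mA.

I_D = 0.450 mA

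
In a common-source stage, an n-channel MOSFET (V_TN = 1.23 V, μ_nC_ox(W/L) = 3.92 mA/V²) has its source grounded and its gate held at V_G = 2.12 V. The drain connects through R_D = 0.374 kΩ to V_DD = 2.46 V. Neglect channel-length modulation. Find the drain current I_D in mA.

I_D = 1.55 mA

V_GS = V_G = 2.12 V, so V_ov = 2.12 − 1.23 = 0.89 V.
Assume saturation: I_D = ½ k_n V_ov² = 0.5 × 3.92 × 0.89² = 1.55 mA, giving V_DS = V_DD − I_D R_D = 2.46 − 1.55 × 0.374 = 1.88 V.
V_DS = 1.88 V ≥ V_ov = 0.89 V, confirming saturation.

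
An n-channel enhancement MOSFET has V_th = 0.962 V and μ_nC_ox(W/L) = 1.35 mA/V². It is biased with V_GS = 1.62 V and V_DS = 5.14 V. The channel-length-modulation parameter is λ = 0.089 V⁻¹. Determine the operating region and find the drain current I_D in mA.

Saturation; I_D = 0.426 mA

V_ov = V_GS − V_th = 1.62 − 0.962 = 0.658 V.
Since V_DS = 5.14 V ≥ V_ov = 0.658 V, the device is in saturation.
I_D = ½ k_n V_ov² (1 + λ V_DS) = 0.5 × 1.35 × 0.658² × (1 + 0.089 × 5.14) = 0.426 mA.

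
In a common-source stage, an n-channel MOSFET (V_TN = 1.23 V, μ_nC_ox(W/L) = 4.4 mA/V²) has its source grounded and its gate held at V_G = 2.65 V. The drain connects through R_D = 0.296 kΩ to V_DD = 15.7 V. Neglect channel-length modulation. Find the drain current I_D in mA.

V_GS = V_G = 2.65 V, so V_ov = 2.65 − 1.23 = 1.42 V.
Assume saturation: I_D = ½ k_n V_ov² = 0.5 × 4.4 × 1.42² = 4.44 mA, giving V_DS = V_DD − I_D R_D = 15.7 − 4.44 × 0.296 = 14.4 V.
V_DS = 14.4 V ≥ V_ov = 1.42 V, confirming saturation.

I_D = 4.44 mA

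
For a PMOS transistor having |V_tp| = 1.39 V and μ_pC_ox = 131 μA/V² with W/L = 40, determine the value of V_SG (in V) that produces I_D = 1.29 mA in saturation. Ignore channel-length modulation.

k_p = μ_pC_ox · (W/L) = 5.24 mA/V².
In saturation I_D = ½ k_p (V_SG − |V_tp|)², so V_SG − |V_tp| = √(2 I_D / k_p) = √(2 × 1.29 / 5.24) = 0.702 V.
V_SG = 1.39 + 0.702 = 2.09 V.

V_SG = 2.09 V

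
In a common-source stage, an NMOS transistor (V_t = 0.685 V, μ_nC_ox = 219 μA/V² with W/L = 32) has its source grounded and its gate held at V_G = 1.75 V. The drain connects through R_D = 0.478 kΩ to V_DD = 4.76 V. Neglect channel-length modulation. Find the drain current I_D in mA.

V_GS = V_G = 1.75 V, so V_ov = 1.75 − 0.685 = 1.06 V.
k_n = μ_nC_ox · (W/L) = 7.008 mA/V².
Assume saturation: I_D = ½ k_n V_ov² = 0.5 × 7.008 × 1.06² = 3.97 mA, giving V_DS = V_DD − I_D R_D = 4.76 − 3.97 × 0.478 = 2.86 V.
V_DS = 2.86 V ≥ V_ov = 1.06 V, confirming saturation.

I_D = 3.97 mA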